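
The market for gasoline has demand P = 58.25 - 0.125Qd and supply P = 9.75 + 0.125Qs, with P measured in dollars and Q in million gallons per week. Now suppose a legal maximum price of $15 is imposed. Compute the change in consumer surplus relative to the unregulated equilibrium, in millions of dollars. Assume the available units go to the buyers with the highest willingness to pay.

-646

Rearranging demand gives Qd = 466 - 8P; rearranging supply gives Qs = 8P - 78. Equilibrium: 466 - 8P = 8P - 78, so 544 = 16P and P* = 34, Q* = 194.
The ceiling of 15 is below the equilibrium price 34, so it binds.
At P = 15: Qd = 466 - 8·15 = 346 and Qs = 8·15 - 78 = 42.
Consumer surplus without the control is ½ · (58.25 - 34) · 194 = 2352.25.
With the ceiling, 42 units are sold at 15 (assume they go to the highest-value buyers). The demand price at Q = 42 is 53, so CS = ½ · [(58.25 - 15) + (53 - 15)] · 42 = 1706.25.
Change in consumer surplus = 1706.25 - 2352.25 = -646.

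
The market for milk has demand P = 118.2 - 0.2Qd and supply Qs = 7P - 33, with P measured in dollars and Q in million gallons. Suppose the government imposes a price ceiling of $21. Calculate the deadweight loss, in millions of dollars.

Rearranging demand gives Qd = 591 - 5P. Without the control the market clears where 591 - 5P = 7P - 33, i.e. P* = 52 and Q* = 331.
The ceiling of 21 is below the equilibrium price 52, so it binds.
At P = 21: Qd = 591 - 5·21 = 486 and Qs = 7·21 - 33 = 114.
Quantity traded falls to 114. At Q = 114 the demand price is (591 - 114)/5 = 95.4 and the supply price is (33 + 114)/7 = 21.
Deadweight loss = ½ · (95.4 - 21) · (331 - 114) = ½ · 74.4 · 217 = 8072.4.

8072.4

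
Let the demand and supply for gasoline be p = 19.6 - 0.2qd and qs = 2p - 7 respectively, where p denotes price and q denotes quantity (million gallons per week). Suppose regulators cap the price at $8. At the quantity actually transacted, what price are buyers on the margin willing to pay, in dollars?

Rearranging demand gives qd = 98 - 5p. Equilibrium: 98 - 5p = 2p - 7, so 105 = 7p and p* = 15, q* = 23.
Since 8 < 15, the ceiling is binding.
At p = 8: qd = 98 - 5·8 = 58 and qs = 2·8 - 7 = 9.
Only 9 units reach the market. On the demand curve, the marginal buyer's willingness to pay at q = 9 is (98 - 9)/5 = 17.8.

17.8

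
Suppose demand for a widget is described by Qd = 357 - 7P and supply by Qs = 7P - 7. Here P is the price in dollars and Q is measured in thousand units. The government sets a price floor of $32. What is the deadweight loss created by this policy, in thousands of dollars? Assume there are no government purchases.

Setting quantity demanded equal to quantity supplied, 357 - 7P = 7P - 7, gives P* = 26 and Q* = 175.
The floor of 32 is above the equilibrium price 26, so it binds.
At P = 32: Qd = 357 - 7·32 = 133 and Qs = 7·32 - 7 = 217.
Quantity traded falls to 133. At Q = 133 the demand price is (357 - 133)/7 = 32 and the supply price is (7 + 133)/7 = 20.
Deadweight loss = ½ · (32 - 20) · (175 - 133) = ½ · 12 · 42 = 252.

252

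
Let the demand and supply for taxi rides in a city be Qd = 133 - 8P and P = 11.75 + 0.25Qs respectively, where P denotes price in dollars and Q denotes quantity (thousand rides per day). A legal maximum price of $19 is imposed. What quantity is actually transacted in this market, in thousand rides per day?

Rearranging supply gives Qs = 4P - 47. Equilibrium: 133 - 8P = 4P - 47, so 180 = 12P and P* = 15, Q* = 13.
Since 19 is above P* = 15, the ceiling does not bind and the free-market outcome prevails.

13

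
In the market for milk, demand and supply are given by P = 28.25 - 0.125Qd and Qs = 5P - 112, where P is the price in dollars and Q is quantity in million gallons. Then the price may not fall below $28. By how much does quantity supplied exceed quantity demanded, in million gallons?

Rearranging demand gives Qd = 226 - 8P. Without the control the market clears where 226 - 8P = 5P - 112, i.e. P* = 26 and Q* = 18.
The floor of 28 is above the equilibrium price 26, so it binds.
At P = 28: Qd = 226 - 8·28 = 2 and Qs = 5·28 - 112 = 28.
Surplus = Qs - Qd = 28 - 2 = 26.

26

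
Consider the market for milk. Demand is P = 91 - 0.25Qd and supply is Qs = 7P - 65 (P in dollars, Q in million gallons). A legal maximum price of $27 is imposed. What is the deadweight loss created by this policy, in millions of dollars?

Rearranging demand gives Qd = 364 - 4P. In a free market, 364 - 4P = 7P - 65 gives the equilibrium P* = 39, Q* = 208.
The ceiling of 27 is below the equilibrium price 39, so it binds.
At P = 27: Qd = 364 - 4·27 = 256 and Qs = 7·27 - 65 = 124.
Quantity traded falls to 124. At Q = 124 the demand price is (364 - 124)/4 = 60 and the supply price is (65 + 124)/7 = 27.
Deadweight loss = ½ · (60 - 27) · (208 - 124) = ½ · 33 · 84 = 1386.

1386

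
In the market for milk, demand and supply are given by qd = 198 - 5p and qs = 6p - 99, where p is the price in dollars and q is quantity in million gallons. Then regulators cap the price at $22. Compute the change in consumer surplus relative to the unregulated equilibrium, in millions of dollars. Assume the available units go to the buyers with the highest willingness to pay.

75

Without the control the market clears where 198 - 5p = 6p - 99, i.e. p* = 27 and q* = 63.
The ceiling of 22 is below the equilibrium price 27, so it binds.
At p = 22: qd = 198 - 5·22 = 88 and qs = 6·22 - 99 = 33.
Consumer surplus without the control is ½ · (39.6 - 27) · 63 = 396.9.
With the ceiling, 33 units are sold at 22 (assume they go to the highest-value buyers). The demand price at q = 33 is 33, so CS = ½ · [(39.6 - 22) + (33 - 22)] · 33 = 471.9.
Change in consumer surplus = 471.9 - 396.9 = 75.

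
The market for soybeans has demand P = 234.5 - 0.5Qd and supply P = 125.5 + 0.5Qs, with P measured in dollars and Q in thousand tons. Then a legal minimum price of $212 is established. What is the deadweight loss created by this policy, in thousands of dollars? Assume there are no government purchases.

2048

Rearranging demand gives Qd = 469 - 2P; rearranging supply gives Qs = 2P - 251. Without the control the market clears where 469 - 2P = 2P - 251, i.e. P* = 180 and Q* = 109.
The floor of 212 is above the equilibrium price 180, so it binds.
At P = 212: Qd = 469 - 2·212 = 45 and Qs = 2·212 - 251 = 173.
Quantity traded falls to 45. At Q = 45 the demand price is (469 - 45)/2 = 212 and the supply price is (251 + 45)/2 = 148.
Deadweight loss = ½ · (212 - 148) · (109 - 45) = ½ · 64 · 64 = 2048.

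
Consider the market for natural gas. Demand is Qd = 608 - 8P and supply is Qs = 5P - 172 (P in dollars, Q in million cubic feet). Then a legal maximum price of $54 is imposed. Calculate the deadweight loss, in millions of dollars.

146.25

Setting quantity demanded equal to quantity supplied, 608 - 8P = 5P - 172, gives P* = 60 and Q* = 128.
Because the ceiling (54) lies below the market-clearing price, it is binding.
At P = 54: Qd = 608 - 8·54 = 176 and Qs = 5·54 - 172 = 98.
Quantity traded falls to 98. At Q = 98 the demand price is (608 - 98)/8 = 63.75 and the supply price is (172 + 98)/5 = 54.
Deadweight loss = ½ · (63.75 - 54) · (128 - 98) = ½ · 9.75 · 30 = 146.25.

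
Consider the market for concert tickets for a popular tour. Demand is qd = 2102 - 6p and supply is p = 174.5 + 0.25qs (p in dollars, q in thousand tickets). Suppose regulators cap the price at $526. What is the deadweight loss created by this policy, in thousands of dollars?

Rearranging supply gives qs = 4p - 698. In a free market, 2102 - 6p = 4p - 698 gives the equilibrium p* = 280, q* = 422.
The ceiling of 526 is above the equilibrium price 280, so it is not binding; the market clears at p* = 280, q* = 422.
Since the control does not bind, no trades are prevented and deadweight loss is zero.

0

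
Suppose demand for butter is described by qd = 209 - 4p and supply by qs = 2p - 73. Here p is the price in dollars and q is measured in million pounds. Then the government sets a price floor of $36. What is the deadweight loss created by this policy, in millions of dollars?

0

Setting quantity demanded equal to quantity supplied, 209 - 4p = 2p - 73, gives p* = 47 and q* = 21.
The floor of 36 is below the equilibrium price 47, so it is not binding; the market clears at p* = 47, q* = 21.
Since the control does not bind, no trades are prevented and deadweight loss is zero.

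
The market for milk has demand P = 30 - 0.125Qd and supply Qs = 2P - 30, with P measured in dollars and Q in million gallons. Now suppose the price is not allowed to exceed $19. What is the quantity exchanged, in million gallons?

Rearranging demand gives Qd = 240 - 8P. Equilibrium: 240 - 8P = 2P - 30, so 270 = 10P and P* = 27, Q* = 24.
Because the ceiling (19) lies below the market-clearing price, it is binding.
At P = 19: Qd = 240 - 8·19 = 88 and Qs = 2·19 - 30 = 8.
The quantity actually transacted is the short side, supply: 8.

8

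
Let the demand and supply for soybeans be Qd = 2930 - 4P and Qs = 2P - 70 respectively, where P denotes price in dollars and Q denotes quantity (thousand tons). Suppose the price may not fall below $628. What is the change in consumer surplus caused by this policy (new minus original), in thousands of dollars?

In a free market, 2930 - 4P = 2P - 70 gives the equilibrium P* = 500, Q* = 930.
The floor of 628 is above the equilibrium price 500, so it binds.
At P = 628: Qd = 2930 - 4·628 = 418 and Qs = 2·628 - 70 = 1186.
Consumer surplus without the control is ½ · (732.5 - 500) · 930 = 108112.5.
With the floor, consumers buy 418 units at 628, so CS = ½ · (732.5 - 628) · 418 = 21840.5.
Change in consumer surplus = 21840.5 - 108112.5 = -86272.

-86272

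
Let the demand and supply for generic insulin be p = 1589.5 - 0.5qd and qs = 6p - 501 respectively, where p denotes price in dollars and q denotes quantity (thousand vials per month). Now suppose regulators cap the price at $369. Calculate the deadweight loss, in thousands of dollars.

99372

Rearranging demand gives qd = 3179 - 2p. Setting quantity demanded equal to quantity supplied, 3179 - 2p = 6p - 501, gives p* = 460 and q* = 2259.
Because the ceiling (369) lies below the market-clearing price, it is binding.
At p = 369: qd = 3179 - 2·369 = 2441 and qs = 6·369 - 501 = 1713.
Quantity traded falls to 1713. At q = 1713 the demand price is (3179 - 1713)/2 = 733 and the supply price is (501 + 1713)/6 = 369.
Deadweight loss = ½ · (733 - 369) · (2259 - 1713) = ½ · 364 · 546 = 99372.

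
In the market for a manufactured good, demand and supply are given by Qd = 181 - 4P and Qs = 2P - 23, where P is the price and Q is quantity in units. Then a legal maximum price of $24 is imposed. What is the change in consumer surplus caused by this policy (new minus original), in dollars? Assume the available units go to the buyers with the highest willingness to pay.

200

Without the control the market clears where 181 - 4P = 2P - 23, i.e. P* = 34 and Q* = 45.
Because the ceiling (24) lies below the market-clearing price, it is binding.
At P = 24: Qd = 181 - 4·24 = 85 and Qs = 2·24 - 23 = 25.
Consumer surplus without the control is ½ · (45.25 - 34) · 45 = 253.125.
With the ceiling, 25 units are sold at 24 (assume they go to the highest-value buyers). The demand price at Q = 25 is 39, so CS = ½ · [(45.25 - 24) + (39 - 24)] · 25 = 453.125.
Change in consumer surplus = 453.125 - 253.125 = 200.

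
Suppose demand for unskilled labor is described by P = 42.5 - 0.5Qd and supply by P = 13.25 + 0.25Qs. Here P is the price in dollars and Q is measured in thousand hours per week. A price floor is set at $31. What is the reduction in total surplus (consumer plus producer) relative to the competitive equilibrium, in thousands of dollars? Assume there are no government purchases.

Rearranging demand gives Qd = 85 - 2P; rearranging supply gives Qs = 4P - 53. Equilibrium: 85 - 2P = 4P - 53, so 138 = 6P and P* = 23, Q* = 39.
Because the floor (31) lies above the market-clearing price, it is binding.
At P = 31: Qd = 85 - 2·31 = 23 and Qs = 4·31 - 53 = 71.
Quantity traded falls to 23. At Q = 23 the demand price is (85 - 23)/2 = 31 and the supply price is (53 + 23)/4 = 19.
Deadweight loss = ½ · (31 - 19) · (39 - 23) = ½ · 12 · 16 = 96.

96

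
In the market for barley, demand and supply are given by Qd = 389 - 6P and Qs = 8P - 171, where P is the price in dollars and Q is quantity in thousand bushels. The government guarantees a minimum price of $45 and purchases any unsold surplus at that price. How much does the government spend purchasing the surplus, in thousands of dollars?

3150

In a free market, 389 - 6P = 8P - 171 gives the equilibrium P* = 40, Q* = 149.
Since 45 > 40, the floor is binding.
At P = 45: Qd = 389 - 6·45 = 119 and Qs = 8·45 - 171 = 189.
Surplus = Qs - Qd = 70.
Government expenditure = surplus × support price = 70 × 45 = 3150.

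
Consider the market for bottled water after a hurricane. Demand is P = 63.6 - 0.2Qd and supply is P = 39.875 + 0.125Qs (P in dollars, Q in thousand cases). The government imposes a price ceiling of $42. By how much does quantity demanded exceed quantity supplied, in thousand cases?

91

Rearranging demand gives Qd = 318 - 5P; rearranging supply gives Qs = 8P - 319. Setting quantity demanded equal to quantity supplied, 318 - 5P = 8P - 319, gives P* = 49 and Q* = 73.
Since 42 < 49, the ceiling is binding.
At P = 42: Qd = 318 - 5·42 = 108 and Qs = 8·42 - 319 = 17.
Shortage = Qd - Qs = 108 - 17 = 91.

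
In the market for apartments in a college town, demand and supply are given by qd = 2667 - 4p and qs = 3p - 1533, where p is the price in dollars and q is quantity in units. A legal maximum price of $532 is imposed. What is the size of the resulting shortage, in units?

476

In a free market, 2667 - 4p = 3p - 1533 gives the equilibrium p* = 600, q* = 267.
Since 532 < 600, the ceiling is binding.
At p = 532: qd = 2667 - 4·532 = 539 and qs = 3·532 - 1533 = 63.
Shortage = qd - qs = 539 - 63 = 476.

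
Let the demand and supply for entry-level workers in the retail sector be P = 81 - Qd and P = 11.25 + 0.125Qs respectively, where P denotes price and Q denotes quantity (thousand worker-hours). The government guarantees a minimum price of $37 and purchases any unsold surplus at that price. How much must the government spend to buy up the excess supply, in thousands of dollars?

Rearranging demand gives Qd = 81 - P; rearranging supply gives Qs = 8P - 90. In a free market, 81 - P = 8P - 90 gives the equilibrium P* = 19, Q* = 62.
The floor of 37 is above the equilibrium price 19, so it binds.
At P = 37: Qd = 81 - 37 = 44 and Qs = 8·37 - 90 = 206.
Surplus = Qs - Qd = 162.
Government expenditure = surplus × support price = 162 × 37 = 5994.

5994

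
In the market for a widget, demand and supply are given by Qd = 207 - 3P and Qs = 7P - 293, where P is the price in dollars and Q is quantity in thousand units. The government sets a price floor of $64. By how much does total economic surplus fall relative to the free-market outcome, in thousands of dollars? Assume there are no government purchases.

420

Setting quantity demanded equal to quantity supplied, 207 - 3P = 7P - 293, gives P* = 50 and Q* = 57.
Because the floor (64) lies above the market-clearing price, it is binding.
At P = 64: Qd = 207 - 3·64 = 15 and Qs = 7·64 - 293 = 155.
Quantity traded falls to 15. At Q = 15 the demand price is (207 - 15)/3 = 64 and the supply price is (293 + 15)/7 = 44.
Deadweight loss = ½ · (64 - 44) · (57 - 15) = ½ · 20 · 42 = 420.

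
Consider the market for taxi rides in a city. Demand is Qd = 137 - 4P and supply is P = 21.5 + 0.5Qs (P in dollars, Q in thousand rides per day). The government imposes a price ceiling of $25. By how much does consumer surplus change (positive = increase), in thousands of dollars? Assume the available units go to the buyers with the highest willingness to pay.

Rearranging supply gives Qs = 2P - 43. Without the control the market clears where 137 - 4P = 2P - 43, i.e. P* = 30 and Q* = 17.
Since 25 < 30, the ceiling is binding.
At P = 25: Qd = 137 - 4·25 = 37 and Qs = 2·25 - 43 = 7.
Consumer surplus without the control is ½ · (34.25 - 30) · 17 = 36.125.
With the ceiling, 7 units are sold at 25 (assume they go to the highest-value buyers). The demand price at Q = 7 is 32.5, so CS = ½ · [(34.25 - 25) + (32.5 - 25)] · 7 = 58.625.
Change in consumer surplus = 58.625 - 36.125 = 22.5.

22.5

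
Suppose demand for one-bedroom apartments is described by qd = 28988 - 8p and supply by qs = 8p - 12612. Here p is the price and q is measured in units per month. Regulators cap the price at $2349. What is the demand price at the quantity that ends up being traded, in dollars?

Without the control the market clears where 28988 - 8p = 8p - 12612, i.e. p* = 2600 and q* = 8188.
Because the ceiling (2349) lies below the market-clearing price, it is binding.
At p = 2349: qd = 28988 - 8·2349 = 10196 and qs = 8·2349 - 12612 = 6180.
Only 6180 units reach the market. On the demand curve, the marginal buyer's willingness to pay at q = 6180 is (28988 - 6180)/8 = 2851.

2851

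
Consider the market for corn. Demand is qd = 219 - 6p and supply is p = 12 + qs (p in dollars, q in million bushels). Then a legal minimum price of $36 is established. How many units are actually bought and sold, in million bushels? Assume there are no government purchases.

3

Rearranging supply gives qs = p - 12. Without the control the market clears where 219 - 6p = p - 12, i.e. p* = 33 and q* = 21.
Since 36 > 33, the floor is binding.
At p = 36: qd = 219 - 6·36 = 3 and qs = 36 - 12 = 24.
The quantity actually transacted is the short side, demand: 3.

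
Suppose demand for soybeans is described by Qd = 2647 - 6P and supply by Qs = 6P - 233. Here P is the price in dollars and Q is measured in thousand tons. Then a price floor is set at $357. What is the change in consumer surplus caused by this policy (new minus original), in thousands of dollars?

-100152

Setting quantity demanded equal to quantity supplied, 2647 - 6P = 6P - 233, gives P* = 240 and Q* = 1207.
Because the floor (357) lies above the market-clearing price, it is binding.
At P = 357: Qd = 2647 - 6·357 = 505 and Qs = 6·357 - 233 = 1909.
Consumer surplus without the control is ½ · (2647/6 - 240) · 1207 = 1456849/12.
With the floor, consumers buy 505 units at 357, so CS = ½ · (2647/6 - 357) · 505 = 255025/12.
Change in consumer surplus = 255025/12 - 1456849/12 = -100152.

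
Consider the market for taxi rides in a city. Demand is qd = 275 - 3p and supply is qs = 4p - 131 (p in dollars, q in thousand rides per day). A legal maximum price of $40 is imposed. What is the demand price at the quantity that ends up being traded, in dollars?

82

Equilibrium: 275 - 3p = 4p - 131, so 406 = 7p and p* = 58, q* = 101.
The ceiling of 40 is below the equilibrium price 58, so it binds.
At p = 40: qd = 275 - 3·40 = 155 and qs = 4·40 - 131 = 29.
Only 29 units reach the market. On the demand curve, the marginal buyer's willingness to pay at q = 29 is (275 - 29)/3 = 82.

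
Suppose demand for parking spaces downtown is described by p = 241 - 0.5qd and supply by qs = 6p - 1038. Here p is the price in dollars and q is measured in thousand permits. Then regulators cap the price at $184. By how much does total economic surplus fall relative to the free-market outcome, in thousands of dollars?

Rearranging demand gives qd = 482 - 2p. In a free market, 482 - 2p = 6p - 1038 gives the equilibrium p* = 190, q* = 102.
Because the ceiling (184) lies below the market-clearing price, it is binding.
At p = 184: qd = 482 - 2·184 = 114 and qs = 6·184 - 1038 = 66.
Quantity traded falls to 66. At q = 66 the demand price is (482 - 66)/2 = 208 and the supply price is (1038 + 66)/6 = 184.
Deadweight loss = ½ · (208 - 184) · (102 - 66) = ½ · 24 · 36 = 432.

432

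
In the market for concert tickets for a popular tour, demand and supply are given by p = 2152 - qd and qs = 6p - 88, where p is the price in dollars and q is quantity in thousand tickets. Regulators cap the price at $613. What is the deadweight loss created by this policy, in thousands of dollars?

0

Rearranging demand gives qd = 2152 - p. Setting quantity demanded equal to quantity supplied, 2152 - p = 6p - 88, gives p* = 320 and q* = 1832.
Since 613 is above p* = 320, the ceiling does not bind and the free-market outcome prevails.
Since the control does not bind, no trades are prevented and deadweight loss is zero.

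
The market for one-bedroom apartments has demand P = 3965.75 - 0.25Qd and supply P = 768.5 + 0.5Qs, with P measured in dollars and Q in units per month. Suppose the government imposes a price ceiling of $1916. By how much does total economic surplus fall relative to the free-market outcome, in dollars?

Rearranging demand gives Qd = 15863 - 4P; rearranging supply gives Qs = 2P - 1537. Equilibrium: 15863 - 4P = 2P - 1537, so 17400 = 6P and P* = 2900, Q* = 4263.
Because the ceiling (1916) lies below the market-clearing price, it is binding.
At P = 1916: Qd = 15863 - 4·1916 = 8199 and Qs = 2·1916 - 1537 = 2295.
Quantity traded falls to 2295. At Q = 2295 the demand price is (15863 - 2295)/4 = 3392 and the supply price is (1537 + 2295)/2 = 1916.
Deadweight loss = ½ · (3392 - 1916) · (4263 - 2295) = ½ · 1476 · 1968 = 1452384.

1452384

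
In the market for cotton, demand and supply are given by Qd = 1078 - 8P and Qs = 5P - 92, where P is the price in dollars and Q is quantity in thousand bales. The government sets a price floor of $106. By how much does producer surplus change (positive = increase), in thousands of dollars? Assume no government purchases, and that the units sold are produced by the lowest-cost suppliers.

Setting quantity demanded equal to quantity supplied, 1078 - 8P = 5P - 92, gives P* = 90 and Q* = 358.
Since 106 > 90, the floor is binding.
At P = 106: Qd = 1078 - 8·106 = 230 and Qs = 5·106 - 92 = 438.
Producer surplus without the control is ½ · (90 - 18.4) · 358 = 12816.4.
With the floor, 230 units are sold at 106. The supply price at Q = 230 is 64.4, so PS = ½ · [(106 - 18.4) + (106 - 64.4)] · 230 = 14858.
Change in producer surplus = 14858 - 12816.4 = 2041.6.

2041.6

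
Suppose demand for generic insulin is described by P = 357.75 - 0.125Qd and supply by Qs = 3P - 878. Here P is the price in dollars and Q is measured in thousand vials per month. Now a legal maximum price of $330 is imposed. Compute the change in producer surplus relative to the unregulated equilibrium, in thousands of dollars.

Rearranging demand gives Qd = 2862 - 8P. Setting quantity demanded equal to quantity supplied, 2862 - 8P = 3P - 878, gives P* = 340 and Q* = 142.
The ceiling of 330 is below the equilibrium price 340, so it binds.
At P = 330: Qd = 2862 - 8·330 = 222 and Qs = 3·330 - 878 = 112.
Producer surplus without the control is ½ · (340 - 878/3) · 142 = 10082/3.
With the ceiling, producers sell 112 units at 330, so PS = ½ · (330 - 878/3) · 112 = 6272/3.
Change in producer surplus = 6272/3 - 10082/3 = -1270.

-1270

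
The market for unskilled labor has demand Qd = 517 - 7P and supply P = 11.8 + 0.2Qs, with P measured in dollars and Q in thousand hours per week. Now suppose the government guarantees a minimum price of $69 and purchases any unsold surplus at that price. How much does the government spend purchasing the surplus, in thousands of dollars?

17388

Rearranging supply gives Qs = 5P - 59. Without the control the market clears where 517 - 7P = 5P - 59, i.e. P* = 48 and Q* = 181.
Since 69 > 48, the floor is binding.
At P = 69: Qd = 517 - 7·69 = 34 and Qs = 5·69 - 59 = 286.
Surplus = Qs - Qd = 252.
Government expenditure = surplus × support price = 252 × 69 = 17388.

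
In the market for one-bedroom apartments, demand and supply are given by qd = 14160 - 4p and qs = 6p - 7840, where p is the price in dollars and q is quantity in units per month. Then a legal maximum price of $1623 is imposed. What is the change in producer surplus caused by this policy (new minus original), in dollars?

-2093933

Setting quantity demanded equal to quantity supplied, 14160 - 4p = 6p - 7840, gives p* = 2200 and q* = 5360.
Since 1623 < 2200, the ceiling is binding.
At p = 1623: qd = 14160 - 4·1623 = 7668 and qs = 6·1623 - 7840 = 1898.
Producer surplus without the control is ½ · (2200 - 3920/3) · 5360 = 7182400/3.
With the ceiling, producers sell 1898 units at 1623, so PS = ½ · (1623 - 3920/3) · 1898 = 900601/3.
Change in producer surplus = 900601/3 - 7182400/3 = -2093933.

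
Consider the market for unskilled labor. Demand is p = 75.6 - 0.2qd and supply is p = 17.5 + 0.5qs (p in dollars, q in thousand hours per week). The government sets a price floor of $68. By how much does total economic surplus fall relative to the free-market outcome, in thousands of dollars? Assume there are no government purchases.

708.75

Rearranging demand gives qd = 378 - 5p; rearranging supply gives qs = 2p - 35. Equilibrium: 378 - 5p = 2p - 35, so 413 = 7p and p* = 59, q* = 83.
Because the floor (68) lies above the market-clearing price, it is binding.
At p = 68: qd = 378 - 5·68 = 38 and qs = 2·68 - 35 = 101.
Quantity traded falls to 38. At q = 38 the demand price is (378 - 38)/5 = 68 and the supply price is (35 + 38)/2 = 36.5.
Deadweight loss = ½ · (68 - 36.5) · (83 - 38) = ½ · 31.5 · 45 = 708.75.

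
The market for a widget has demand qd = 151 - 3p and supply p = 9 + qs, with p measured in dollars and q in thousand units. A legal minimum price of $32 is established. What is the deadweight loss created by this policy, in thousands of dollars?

Rearranging supply gives qs = p - 9. Setting quantity demanded equal to quantity supplied, 151 - 3p = p - 9, gives p* = 40 and q* = 31.
The floor of 32 is below the equilibrium price 40, so it is not binding; the market clears at p* = 40, q* = 31.
Since the control does not bind, no trades are prevented and deadweight loss is zero.

0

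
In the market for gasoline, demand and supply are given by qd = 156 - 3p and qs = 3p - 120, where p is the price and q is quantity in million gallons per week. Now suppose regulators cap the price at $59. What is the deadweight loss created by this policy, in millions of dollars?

Equilibrium: 156 - 3p = 3p - 120, so 276 = 6p and p* = 46, q* = 18.
Since 59 is above p* = 46, the ceiling does not bind and the free-market outcome prevails.
Since the control does not bind, no trades are prevented and deadweight loss is zero.

0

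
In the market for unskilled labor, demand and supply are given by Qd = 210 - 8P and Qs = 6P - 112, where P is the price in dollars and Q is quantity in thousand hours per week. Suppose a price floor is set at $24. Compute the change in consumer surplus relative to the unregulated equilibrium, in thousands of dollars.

Without the control the market clears where 210 - 8P = 6P - 112, i.e. P* = 23 and Q* = 26.
The floor of 24 is above the equilibrium price 23, so it binds.
At P = 24: Qd = 210 - 8·24 = 18 and Qs = 6·24 - 112 = 32.
Consumer surplus without the control is ½ · (26.25 - 23) · 26 = 42.25.
With the floor, consumers buy 18 units at 24, so CS = ½ · (26.25 - 24) · 18 = 20.25.
Change in consumer surplus = 20.25 - 42.25 = -22.

-22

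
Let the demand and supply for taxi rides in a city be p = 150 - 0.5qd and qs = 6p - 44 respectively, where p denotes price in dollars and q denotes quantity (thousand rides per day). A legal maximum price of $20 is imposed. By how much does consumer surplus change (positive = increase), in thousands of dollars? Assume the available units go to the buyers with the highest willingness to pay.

Rearranging demand gives qd = 300 - 2p. Without the control the market clears where 300 - 2p = 6p - 44, i.e. p* = 43 and q* = 214.
Because the ceiling (20) lies below the market-clearing price, it is binding.
At p = 20: qd = 300 - 2·20 = 260 and qs = 6·20 - 44 = 76.
Consumer surplus without the control is ½ · (150 - 43) · 214 = 11449.
With the ceiling, 76 units are sold at 20 (assume they go to the highest-value buyers). The demand price at q = 76 is 112, so CS = ½ · [(150 - 20) + (112 - 20)] · 76 = 8436.
Change in consumer surplus = 8436 - 11449 = -3013.

-3013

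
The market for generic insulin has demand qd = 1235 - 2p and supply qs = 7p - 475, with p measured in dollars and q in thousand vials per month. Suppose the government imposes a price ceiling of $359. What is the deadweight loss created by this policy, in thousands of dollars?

Without the control the market clears where 1235 - 2p = 7p - 475, i.e. p* = 190 and q* = 855.
Since 359 is above p* = 190, the ceiling does not bind and the free-market outcome prevails.
Since the control does not bind, no trades are prevented and deadweight loss is zero.

0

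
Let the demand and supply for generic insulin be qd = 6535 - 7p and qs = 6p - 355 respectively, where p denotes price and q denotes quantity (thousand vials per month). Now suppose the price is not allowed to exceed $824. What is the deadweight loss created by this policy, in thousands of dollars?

0

Without the control the market clears where 6535 - 7p = 6p - 355, i.e. p* = 530 and q* = 2825.
The ceiling of 824 is above the equilibrium price 530, so it is not binding; the market clears at p* = 530, q* = 2825.
Since the control does not bind, no trades are prevented and deadweight loss is zero.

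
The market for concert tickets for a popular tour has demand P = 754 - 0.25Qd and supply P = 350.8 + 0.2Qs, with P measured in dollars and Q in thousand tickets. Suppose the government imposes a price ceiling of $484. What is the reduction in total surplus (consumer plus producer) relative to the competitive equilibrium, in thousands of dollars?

11902.5

Rearranging demand gives Qd = 3016 - 4P; rearranging supply gives Qs = 5P - 1754. Setting quantity demanded equal to quantity supplied, 3016 - 4P = 5P - 1754, gives P* = 530 and Q* = 896.
The ceiling of 484 is below the equilibrium price 530, so it binds.
At P = 484: Qd = 3016 - 4·484 = 1080 and Qs = 5·484 - 1754 = 666.
Quantity traded falls to 666. At Q = 666 the demand price is (3016 - 666)/4 = 587.5 and the supply price is (1754 + 666)/5 = 484.
Deadweight loss = ½ · (587.5 - 484) · (896 - 666) = ½ · 103.5 · 230 = 11902.5.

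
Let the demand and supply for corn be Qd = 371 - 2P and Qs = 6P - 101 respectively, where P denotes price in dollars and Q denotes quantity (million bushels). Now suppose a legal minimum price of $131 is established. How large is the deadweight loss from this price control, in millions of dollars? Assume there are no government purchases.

Without the control the market clears where 371 - 2P = 6P - 101, i.e. P* = 59 and Q* = 253.
Because the floor (131) lies above the market-clearing price, it is binding.
At P = 131: Qd = 371 - 2·131 = 109 and Qs = 6·131 - 101 = 685.
Quantity traded falls to 109. At Q = 109 the demand price is (371 - 109)/2 = 131 and the supply price is (101 + 109)/6 = 35.
Deadweight loss = ½ · (131 - 35) · (253 - 109) = ½ · 96 · 144 = 6912.

6912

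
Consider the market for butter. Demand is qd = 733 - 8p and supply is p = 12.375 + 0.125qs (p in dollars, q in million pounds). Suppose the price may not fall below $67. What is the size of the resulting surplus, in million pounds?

240

Rearranging supply gives qs = 8p - 99. In a free market, 733 - 8p = 8p - 99 gives the equilibrium p* = 52, q* = 317.
Since 67 > 52, the floor is binding.
At p = 67: qd = 733 - 8·67 = 197 and qs = 8·67 - 99 = 437.
Surplus = qs - qd = 437 - 197 = 240.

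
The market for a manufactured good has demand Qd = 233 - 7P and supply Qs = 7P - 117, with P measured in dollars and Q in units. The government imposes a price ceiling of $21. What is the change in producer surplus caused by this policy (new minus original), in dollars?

Setting quantity demanded equal to quantity supplied, 233 - 7P = 7P - 117, gives P* = 25 and Q* = 58.
The ceiling of 21 is below the equilibrium price 25, so it binds.
At P = 21: Qd = 233 - 7·21 = 86 and Qs = 7·21 - 117 = 30.
Producer surplus without the control is ½ · (25 - 117/7) · 58 = 1682/7.
With the ceiling, producers sell 30 units at 21, so PS = ½ · (21 - 117/7) · 30 = 450/7.
Change in producer surplus = 450/7 - 1682/7 = -176.

-176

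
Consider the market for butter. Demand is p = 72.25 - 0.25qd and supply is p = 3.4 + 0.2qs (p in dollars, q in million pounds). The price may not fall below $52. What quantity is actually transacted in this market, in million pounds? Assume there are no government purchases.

81

Rearranging demand gives qd = 289 - 4p; rearranging supply gives qs = 5p - 17. Equilibrium: 289 - 4p = 5p - 17, so 306 = 9p and p* = 34, q* = 153.
Because the floor (52) lies above the market-clearing price, it is binding.
At p = 52: qd = 289 - 4·52 = 81 and qs = 5·52 - 17 = 243.
The quantity actually transacted is the short side, demand: 81.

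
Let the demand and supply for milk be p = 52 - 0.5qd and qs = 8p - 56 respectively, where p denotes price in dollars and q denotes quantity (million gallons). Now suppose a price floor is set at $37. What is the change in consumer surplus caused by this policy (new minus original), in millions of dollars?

-1071

Rearranging demand gives qd = 104 - 2p. Setting quantity demanded equal to quantity supplied, 104 - 2p = 8p - 56, gives p* = 16 and q* = 72.
The floor of 37 is above the equilibrium price 16, so it binds.
At p = 37: qd = 104 - 2·37 = 30 and qs = 8·37 - 56 = 240.
Consumer surplus without the control is ½ · (52 - 16) · 72 = 1296.
With the floor, consumers buy 30 units at 37, so CS = ½ · (52 - 37) · 30 = 225.
Change in consumer surplus = 225 - 1296 = -1071.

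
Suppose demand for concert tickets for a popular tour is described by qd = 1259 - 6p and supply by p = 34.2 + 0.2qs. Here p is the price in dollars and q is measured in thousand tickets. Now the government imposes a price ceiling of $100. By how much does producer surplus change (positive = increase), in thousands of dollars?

Rearranging supply gives qs = 5p - 171. Without the control the market clears where 1259 - 6p = 5p - 171, i.e. p* = 130 and q* = 479.
Because the ceiling (100) lies below the market-clearing price, it is binding.
At p = 100: qd = 1259 - 6·100 = 659 and qs = 5·100 - 171 = 329.
Producer surplus without the control is ½ · (130 - 34.2) · 479 = 22944.1.
With the ceiling, producers sell 329 units at 100, so PS = ½ · (100 - 34.2) · 329 = 10824.1.
Change in producer surplus = 10824.1 - 22944.1 = -12120.

-12120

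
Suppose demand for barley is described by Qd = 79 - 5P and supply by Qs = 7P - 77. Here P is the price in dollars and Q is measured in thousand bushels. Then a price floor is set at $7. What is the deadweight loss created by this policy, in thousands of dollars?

Equilibrium: 79 - 5P = 7P - 77, so 156 = 12P and P* = 13, Q* = 14.
The floor of 7 is below the equilibrium price 13, so it is not binding; the market clears at P* = 13, Q* = 14.
Since the control does not bind, no trades are prevented and deadweight loss is zero.

0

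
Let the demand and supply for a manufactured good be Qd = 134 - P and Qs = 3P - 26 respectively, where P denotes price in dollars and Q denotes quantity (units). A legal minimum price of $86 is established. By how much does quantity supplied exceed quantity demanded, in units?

Without the control the market clears where 134 - P = 3P - 26, i.e. P* = 40 and Q* = 94.
Because the floor (86) lies above the market-clearing price, it is binding.
At P = 86: Qd = 134 - 86 = 48 and Qs = 3·86 - 26 = 232.
Surplus = Qs - Qd = 232 - 48 = 184.

184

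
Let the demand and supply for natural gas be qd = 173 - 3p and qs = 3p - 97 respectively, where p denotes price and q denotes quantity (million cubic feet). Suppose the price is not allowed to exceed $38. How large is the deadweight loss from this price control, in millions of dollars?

147

Setting quantity demanded equal to quantity supplied, 173 - 3p = 3p - 97, gives p* = 45 and q* = 38.
Because the ceiling (38) lies below the market-clearing price, it is binding.
At p = 38: qd = 173 - 3·38 = 59 and qs = 3·38 - 97 = 17.
Quantity traded falls to 17. At q = 17 the demand price is (173 - 17)/3 = 52 and the supply price is (97 + 17)/3 = 38.
Deadweight loss = ½ · (52 - 38) · (38 - 17) = ½ · 14 · 21 = 147.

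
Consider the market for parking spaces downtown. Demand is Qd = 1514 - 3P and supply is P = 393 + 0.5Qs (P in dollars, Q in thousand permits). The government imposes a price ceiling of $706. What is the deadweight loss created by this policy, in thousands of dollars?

0

Rearranging supply gives Qs = 2P - 786. Setting quantity demanded equal to quantity supplied, 1514 - 3P = 2P - 786, gives P* = 460 and Q* = 134.
Since 706 is above P* = 460, the ceiling does not bind and the free-market outcome prevails.
Since the control does not bind, no trades are prevented and deadweight loss is zero.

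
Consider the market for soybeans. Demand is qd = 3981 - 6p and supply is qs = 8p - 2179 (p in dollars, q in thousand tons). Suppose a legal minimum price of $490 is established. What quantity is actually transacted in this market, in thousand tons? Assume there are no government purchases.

1041

Setting quantity demanded equal to quantity supplied, 3981 - 6p = 8p - 2179, gives p* = 440 and q* = 1341.
The floor of 490 is above the equilibrium price 440, so it binds.
At p = 490: qd = 3981 - 6·490 = 1041 and qs = 8·490 - 2179 = 1741.
The quantity actually transacted is the short side, demand: 1041.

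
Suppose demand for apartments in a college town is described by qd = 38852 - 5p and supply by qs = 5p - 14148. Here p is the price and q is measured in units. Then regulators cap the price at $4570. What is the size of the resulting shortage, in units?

7300

In a free market, 38852 - 5p = 5p - 14148 gives the equilibrium p* = 5300, q* = 12352.
The ceiling of 4570 is below the equilibrium price 5300, so it binds.
At p = 4570: qd = 38852 - 5·4570 = 16002 and qs = 5·4570 - 14148 = 8702.
Shortage = qd - qs = 16002 - 8702 = 7300.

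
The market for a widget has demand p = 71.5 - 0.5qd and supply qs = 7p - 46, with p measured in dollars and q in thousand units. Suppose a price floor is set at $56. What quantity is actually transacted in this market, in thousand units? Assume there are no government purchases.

Rearranging demand gives qd = 143 - 2p. Setting quantity demanded equal to quantity supplied, 143 - 2p = 7p - 46, gives p* = 21 and q* = 101.
Because the floor (56) lies above the market-clearing price, it is binding.
At p = 56: qd = 143 - 2·56 = 31 and qs = 7·56 - 46 = 346.
The quantity actually transacted is the short side, demand: 31.

31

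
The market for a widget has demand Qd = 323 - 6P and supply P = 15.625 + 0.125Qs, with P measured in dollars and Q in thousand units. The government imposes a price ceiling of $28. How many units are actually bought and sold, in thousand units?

Rearranging supply gives Qs = 8P - 125. Without the control the market clears where 323 - 6P = 8P - 125, i.e. P* = 32 and Q* = 131.
The ceiling of 28 is below the equilibrium price 32, so it binds.
At P = 28: Qd = 323 - 6·28 = 155 and Qs = 8·28 - 125 = 99.
The quantity actually transacted is the short side, supply: 99.

99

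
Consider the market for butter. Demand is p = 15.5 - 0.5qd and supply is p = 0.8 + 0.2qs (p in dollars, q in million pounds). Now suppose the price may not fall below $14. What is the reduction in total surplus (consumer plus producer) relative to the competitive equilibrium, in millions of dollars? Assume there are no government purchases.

113.4

Rearranging demand gives qd = 31 - 2p; rearranging supply gives qs = 5p - 4. Setting quantity demanded equal to quantity supplied, 31 - 2p = 5p - 4, gives p* = 5 and q* = 21.
Since 14 > 5, the floor is binding.
At p = 14: qd = 31 - 2·14 = 3 and qs = 5·14 - 4 = 66.
Quantity traded falls to 3. At q = 3 the demand price is (31 - 3)/2 = 14 and the supply price is (4 + 3)/5 = 1.4.
Deadweight loss = ½ · (14 - 1.4) · (21 - 3) = ½ · 12.6 · 18 = 113.4.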